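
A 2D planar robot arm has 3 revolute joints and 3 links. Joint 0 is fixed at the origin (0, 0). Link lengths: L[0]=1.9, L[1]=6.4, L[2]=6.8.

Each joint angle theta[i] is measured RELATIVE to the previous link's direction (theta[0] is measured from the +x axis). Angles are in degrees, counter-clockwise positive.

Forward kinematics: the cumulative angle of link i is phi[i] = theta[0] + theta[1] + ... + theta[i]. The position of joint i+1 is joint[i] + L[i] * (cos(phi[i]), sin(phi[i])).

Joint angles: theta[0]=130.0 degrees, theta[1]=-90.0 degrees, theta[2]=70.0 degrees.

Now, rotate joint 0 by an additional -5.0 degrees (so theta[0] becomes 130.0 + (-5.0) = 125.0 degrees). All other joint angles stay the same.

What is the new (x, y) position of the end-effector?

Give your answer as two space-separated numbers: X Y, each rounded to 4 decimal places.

Answer: 2.3928 11.7956

Derivation:
joint[0] = (0.0000, 0.0000)  (base)
link 0: phi[0] = 125 = 125 deg
  cos(125 deg) = -0.5736, sin(125 deg) = 0.8192
  joint[1] = (0.0000, 0.0000) + 1.9 * (-0.5736, 0.8192) = (0.0000 + -1.0898, 0.0000 + 1.5564) = (-1.0898, 1.5564)
link 1: phi[1] = 125 + -90 = 35 deg
  cos(35 deg) = 0.8192, sin(35 deg) = 0.5736
  joint[2] = (-1.0898, 1.5564) + 6.4 * (0.8192, 0.5736) = (-1.0898 + 5.2426, 1.5564 + 3.6709) = (4.1528, 5.2273)
link 2: phi[2] = 125 + -90 + 70 = 105 deg
  cos(105 deg) = -0.2588, sin(105 deg) = 0.9659
  joint[3] = (4.1528, 5.2273) + 6.8 * (-0.2588, 0.9659) = (4.1528 + -1.7600, 5.2273 + 6.5683) = (2.3928, 11.7956)
End effector: (2.3928, 11.7956)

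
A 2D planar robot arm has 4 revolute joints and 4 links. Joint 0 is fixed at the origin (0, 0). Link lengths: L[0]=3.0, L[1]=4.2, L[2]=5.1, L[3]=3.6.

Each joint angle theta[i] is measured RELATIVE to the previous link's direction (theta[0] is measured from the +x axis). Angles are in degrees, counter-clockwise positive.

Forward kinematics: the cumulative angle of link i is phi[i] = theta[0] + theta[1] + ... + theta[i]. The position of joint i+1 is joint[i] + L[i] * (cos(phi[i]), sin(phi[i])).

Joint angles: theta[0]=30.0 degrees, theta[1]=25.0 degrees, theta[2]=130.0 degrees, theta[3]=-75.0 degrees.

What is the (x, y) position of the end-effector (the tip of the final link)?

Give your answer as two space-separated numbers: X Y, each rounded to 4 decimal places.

joint[0] = (0.0000, 0.0000)  (base)
link 0: phi[0] = 30 = 30 deg
  cos(30 deg) = 0.8660, sin(30 deg) = 0.5000
  joint[1] = (0.0000, 0.0000) + 3 * (0.8660, 0.5000) = (0.0000 + 2.5981, 0.0000 + 1.5000) = (2.5981, 1.5000)
link 1: phi[1] = 30 + 25 = 55 deg
  cos(55 deg) = 0.5736, sin(55 deg) = 0.8192
  joint[2] = (2.5981, 1.5000) + 4.2 * (0.5736, 0.8192) = (2.5981 + 2.4090, 1.5000 + 3.4404) = (5.0071, 4.9404)
link 2: phi[2] = 30 + 25 + 130 = 185 deg
  cos(185 deg) = -0.9962, sin(185 deg) = -0.0872
  joint[3] = (5.0071, 4.9404) + 5.1 * (-0.9962, -0.0872) = (5.0071 + -5.0806, 4.9404 + -0.4445) = (-0.0735, 4.4959)
link 3: phi[3] = 30 + 25 + 130 + -75 = 110 deg
  cos(110 deg) = -0.3420, sin(110 deg) = 0.9397
  joint[4] = (-0.0735, 4.4959) + 3.6 * (-0.3420, 0.9397) = (-0.0735 + -1.2313, 4.4959 + 3.3829) = (-1.3048, 7.8788)
End effector: (-1.3048, 7.8788)

Answer: -1.3048 7.8788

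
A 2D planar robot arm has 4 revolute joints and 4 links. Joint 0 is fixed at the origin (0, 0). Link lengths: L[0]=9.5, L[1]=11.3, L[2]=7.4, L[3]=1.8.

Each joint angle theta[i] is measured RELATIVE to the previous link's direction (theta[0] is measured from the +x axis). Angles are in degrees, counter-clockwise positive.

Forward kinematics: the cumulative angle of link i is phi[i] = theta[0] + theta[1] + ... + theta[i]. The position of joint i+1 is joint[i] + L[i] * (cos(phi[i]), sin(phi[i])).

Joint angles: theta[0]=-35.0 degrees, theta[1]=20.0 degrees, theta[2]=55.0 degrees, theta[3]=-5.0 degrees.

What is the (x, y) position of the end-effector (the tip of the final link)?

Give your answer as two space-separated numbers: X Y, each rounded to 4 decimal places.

Answer: 25.8401 -2.5846

Derivation:
joint[0] = (0.0000, 0.0000)  (base)
link 0: phi[0] = -35 = -35 deg
  cos(-35 deg) = 0.8192, sin(-35 deg) = -0.5736
  joint[1] = (0.0000, 0.0000) + 9.5 * (0.8192, -0.5736) = (0.0000 + 7.7819, 0.0000 + -5.4490) = (7.7819, -5.4490)
link 1: phi[1] = -35 + 20 = -15 deg
  cos(-15 deg) = 0.9659, sin(-15 deg) = -0.2588
  joint[2] = (7.7819, -5.4490) + 11.3 * (0.9659, -0.2588) = (7.7819 + 10.9150, -5.4490 + -2.9247) = (18.6969, -8.3736)
link 2: phi[2] = -35 + 20 + 55 = 40 deg
  cos(40 deg) = 0.7660, sin(40 deg) = 0.6428
  joint[3] = (18.6969, -8.3736) + 7.4 * (0.7660, 0.6428) = (18.6969 + 5.6687, -8.3736 + 4.7566) = (24.3656, -3.6170)
link 3: phi[3] = -35 + 20 + 55 + -5 = 35 deg
  cos(35 deg) = 0.8192, sin(35 deg) = 0.5736
  joint[4] = (24.3656, -3.6170) + 1.8 * (0.8192, 0.5736) = (24.3656 + 1.4745, -3.6170 + 1.0324) = (25.8401, -2.5846)
End effector: (25.8401, -2.5846)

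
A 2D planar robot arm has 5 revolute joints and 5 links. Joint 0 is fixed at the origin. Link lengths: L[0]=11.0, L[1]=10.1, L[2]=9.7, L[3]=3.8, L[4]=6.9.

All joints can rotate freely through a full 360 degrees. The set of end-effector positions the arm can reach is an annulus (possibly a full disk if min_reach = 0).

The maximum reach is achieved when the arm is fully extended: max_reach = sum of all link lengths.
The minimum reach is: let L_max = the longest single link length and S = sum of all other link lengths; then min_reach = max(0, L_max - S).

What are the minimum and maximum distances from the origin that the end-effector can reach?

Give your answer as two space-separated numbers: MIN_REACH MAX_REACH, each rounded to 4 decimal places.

Answer: 0.0000 41.5000

Derivation:
Link lengths: [11.0, 10.1, 9.7, 3.8, 6.9]
max_reach = 11 + 10.1 + 9.7 + 3.8 + 6.9 = 41.5
L_max = max([11.0, 10.1, 9.7, 3.8, 6.9]) = 11
S (sum of others) = 41.5 - 11 = 30.5
min_reach = max(0, 11 - 30.5) = max(0, -19.5) = 0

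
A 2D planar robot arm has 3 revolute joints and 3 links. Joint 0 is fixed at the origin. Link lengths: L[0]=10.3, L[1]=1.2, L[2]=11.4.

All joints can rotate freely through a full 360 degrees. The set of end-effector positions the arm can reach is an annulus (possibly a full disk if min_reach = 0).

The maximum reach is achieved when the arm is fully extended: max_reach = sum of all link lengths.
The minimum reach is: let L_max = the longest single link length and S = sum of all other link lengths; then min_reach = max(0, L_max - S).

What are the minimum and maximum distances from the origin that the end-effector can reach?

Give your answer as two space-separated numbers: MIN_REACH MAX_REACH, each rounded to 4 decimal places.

Link lengths: [10.3, 1.2, 11.4]
max_reach = 10.3 + 1.2 + 11.4 = 22.9
L_max = max([10.3, 1.2, 11.4]) = 11.4
S (sum of others) = 22.9 - 11.4 = 11.5
min_reach = max(0, 11.4 - 11.5) = max(0, -0.1) = 0

Answer: 0.0000 22.9000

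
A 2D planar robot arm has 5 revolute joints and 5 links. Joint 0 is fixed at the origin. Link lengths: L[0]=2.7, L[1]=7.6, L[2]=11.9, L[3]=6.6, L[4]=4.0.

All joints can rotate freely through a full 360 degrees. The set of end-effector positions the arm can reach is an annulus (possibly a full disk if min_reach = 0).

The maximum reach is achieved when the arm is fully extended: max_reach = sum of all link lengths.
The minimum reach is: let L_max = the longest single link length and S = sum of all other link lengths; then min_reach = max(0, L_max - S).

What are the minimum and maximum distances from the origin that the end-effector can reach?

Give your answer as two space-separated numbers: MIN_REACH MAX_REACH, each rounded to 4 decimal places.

Link lengths: [2.7, 7.6, 11.9, 6.6, 4.0]
max_reach = 2.7 + 7.6 + 11.9 + 6.6 + 4 = 32.8
L_max = max([2.7, 7.6, 11.9, 6.6, 4.0]) = 11.9
S (sum of others) = 32.8 - 11.9 = 20.9
min_reach = max(0, 11.9 - 20.9) = max(0, -9) = 0

Answer: 0.0000 32.8000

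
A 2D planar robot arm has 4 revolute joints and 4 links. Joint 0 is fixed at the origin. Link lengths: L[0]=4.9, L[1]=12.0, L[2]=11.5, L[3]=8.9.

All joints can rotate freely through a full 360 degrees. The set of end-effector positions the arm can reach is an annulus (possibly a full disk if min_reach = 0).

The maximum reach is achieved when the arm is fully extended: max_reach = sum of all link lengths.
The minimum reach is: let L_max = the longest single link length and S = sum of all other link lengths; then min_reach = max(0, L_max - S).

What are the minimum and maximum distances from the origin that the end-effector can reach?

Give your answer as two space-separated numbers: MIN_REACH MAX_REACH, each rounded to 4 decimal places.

Answer: 0.0000 37.3000

Derivation:
Link lengths: [4.9, 12.0, 11.5, 8.9]
max_reach = 4.9 + 12 + 11.5 + 8.9 = 37.3
L_max = max([4.9, 12.0, 11.5, 8.9]) = 12
S (sum of others) = 37.3 - 12 = 25.3
min_reach = max(0, 12 - 25.3) = max(0, -13.3) = 0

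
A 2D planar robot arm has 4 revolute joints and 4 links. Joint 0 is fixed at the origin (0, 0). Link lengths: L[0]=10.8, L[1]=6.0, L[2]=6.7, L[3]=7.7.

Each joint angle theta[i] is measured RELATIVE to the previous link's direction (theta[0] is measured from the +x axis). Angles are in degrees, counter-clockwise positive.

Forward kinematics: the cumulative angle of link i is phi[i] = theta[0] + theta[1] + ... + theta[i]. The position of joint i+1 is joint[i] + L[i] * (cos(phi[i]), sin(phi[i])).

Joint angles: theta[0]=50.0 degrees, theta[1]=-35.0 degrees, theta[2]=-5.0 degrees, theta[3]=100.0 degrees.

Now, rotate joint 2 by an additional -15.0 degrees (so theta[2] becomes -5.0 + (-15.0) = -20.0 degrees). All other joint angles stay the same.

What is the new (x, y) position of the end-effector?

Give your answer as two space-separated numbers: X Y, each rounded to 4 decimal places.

Answer: 18.7411 16.9129

Derivation:
joint[0] = (0.0000, 0.0000)  (base)
link 0: phi[0] = 50 = 50 deg
  cos(50 deg) = 0.6428, sin(50 deg) = 0.7660
  joint[1] = (0.0000, 0.0000) + 10.8 * (0.6428, 0.7660) = (0.0000 + 6.9421, 0.0000 + 8.2733) = (6.9421, 8.2733)
link 1: phi[1] = 50 + -35 = 15 deg
  cos(15 deg) = 0.9659, sin(15 deg) = 0.2588
  joint[2] = (6.9421, 8.2733) + 6 * (0.9659, 0.2588) = (6.9421 + 5.7956, 8.2733 + 1.5529) = (12.7377, 9.8262)
link 2: phi[2] = 50 + -35 + -20 = -5 deg
  cos(-5 deg) = 0.9962, sin(-5 deg) = -0.0872
  joint[3] = (12.7377, 9.8262) + 6.7 * (0.9962, -0.0872) = (12.7377 + 6.6745, 9.8262 + -0.5839) = (19.4122, 9.2423)
link 3: phi[3] = 50 + -35 + -20 + 100 = 95 deg
  cos(95 deg) = -0.0872, sin(95 deg) = 0.9962
  joint[4] = (19.4122, 9.2423) + 7.7 * (-0.0872, 0.9962) = (19.4122 + -0.6711, 9.2423 + 7.6707) = (18.7411, 16.9129)
End effector: (18.7411, 16.9129)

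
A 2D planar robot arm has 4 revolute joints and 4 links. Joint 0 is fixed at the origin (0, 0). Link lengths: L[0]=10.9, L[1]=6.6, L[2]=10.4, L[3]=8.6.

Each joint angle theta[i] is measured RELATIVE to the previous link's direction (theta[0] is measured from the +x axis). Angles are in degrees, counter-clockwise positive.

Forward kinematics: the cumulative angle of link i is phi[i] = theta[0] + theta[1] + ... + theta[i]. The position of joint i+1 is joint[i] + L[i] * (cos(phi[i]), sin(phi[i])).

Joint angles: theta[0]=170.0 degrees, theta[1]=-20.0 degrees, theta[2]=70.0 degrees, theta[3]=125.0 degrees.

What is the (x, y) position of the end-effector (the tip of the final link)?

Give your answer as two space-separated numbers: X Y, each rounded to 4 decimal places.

Answer: -16.1101 -3.7181

Derivation:
joint[0] = (0.0000, 0.0000)  (base)
link 0: phi[0] = 170 = 170 deg
  cos(170 deg) = -0.9848, sin(170 deg) = 0.1736
  joint[1] = (0.0000, 0.0000) + 10.9 * (-0.9848, 0.1736) = (0.0000 + -10.7344, 0.0000 + 1.8928) = (-10.7344, 1.8928)
link 1: phi[1] = 170 + -20 = 150 deg
  cos(150 deg) = -0.8660, sin(150 deg) = 0.5000
  joint[2] = (-10.7344, 1.8928) + 6.6 * (-0.8660, 0.5000) = (-10.7344 + -5.7158, 1.8928 + 3.3000) = (-16.4502, 5.1928)
link 2: phi[2] = 170 + -20 + 70 = 220 deg
  cos(220 deg) = -0.7660, sin(220 deg) = -0.6428
  joint[3] = (-16.4502, 5.1928) + 10.4 * (-0.7660, -0.6428) = (-16.4502 + -7.9669, 5.1928 + -6.6850) = (-24.4170, -1.4922)
link 3: phi[3] = 170 + -20 + 70 + 125 = 345 deg
  cos(345 deg) = 0.9659, sin(345 deg) = -0.2588
  joint[4] = (-24.4170, -1.4922) + 8.6 * (0.9659, -0.2588) = (-24.4170 + 8.3070, -1.4922 + -2.2258) = (-16.1101, -3.7181)
End effector: (-16.1101, -3.7181)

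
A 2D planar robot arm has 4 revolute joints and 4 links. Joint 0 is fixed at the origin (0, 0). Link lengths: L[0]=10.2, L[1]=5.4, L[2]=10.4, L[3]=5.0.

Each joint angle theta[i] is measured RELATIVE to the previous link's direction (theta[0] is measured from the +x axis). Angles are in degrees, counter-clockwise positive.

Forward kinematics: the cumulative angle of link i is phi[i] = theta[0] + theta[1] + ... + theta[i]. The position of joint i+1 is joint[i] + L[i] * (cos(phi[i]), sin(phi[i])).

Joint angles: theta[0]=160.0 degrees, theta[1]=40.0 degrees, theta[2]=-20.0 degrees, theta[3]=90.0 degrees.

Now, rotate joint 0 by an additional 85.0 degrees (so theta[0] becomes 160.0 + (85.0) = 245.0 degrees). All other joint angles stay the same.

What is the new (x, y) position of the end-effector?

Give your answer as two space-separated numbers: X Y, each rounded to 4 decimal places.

Answer: 1.1615 -25.2565

Derivation:
joint[0] = (0.0000, 0.0000)  (base)
link 0: phi[0] = 245 = 245 deg
  cos(245 deg) = -0.4226, sin(245 deg) = -0.9063
  joint[1] = (0.0000, 0.0000) + 10.2 * (-0.4226, -0.9063) = (0.0000 + -4.3107, 0.0000 + -9.2443) = (-4.3107, -9.2443)
link 1: phi[1] = 245 + 40 = 285 deg
  cos(285 deg) = 0.2588, sin(285 deg) = -0.9659
  joint[2] = (-4.3107, -9.2443) + 5.4 * (0.2588, -0.9659) = (-4.3107 + 1.3976, -9.2443 + -5.2160) = (-2.9131, -14.4603)
link 2: phi[2] = 245 + 40 + -20 = 265 deg
  cos(265 deg) = -0.0872, sin(265 deg) = -0.9962
  joint[3] = (-2.9131, -14.4603) + 10.4 * (-0.0872, -0.9962) = (-2.9131 + -0.9064, -14.4603 + -10.3604) = (-3.8195, -24.8208)
link 3: phi[3] = 245 + 40 + -20 + 90 = 355 deg
  cos(355 deg) = 0.9962, sin(355 deg) = -0.0872
  joint[4] = (-3.8195, -24.8208) + 5 * (0.9962, -0.0872) = (-3.8195 + 4.9810, -24.8208 + -0.4358) = (1.1615, -25.2565)
End effector: (1.1615, -25.2565)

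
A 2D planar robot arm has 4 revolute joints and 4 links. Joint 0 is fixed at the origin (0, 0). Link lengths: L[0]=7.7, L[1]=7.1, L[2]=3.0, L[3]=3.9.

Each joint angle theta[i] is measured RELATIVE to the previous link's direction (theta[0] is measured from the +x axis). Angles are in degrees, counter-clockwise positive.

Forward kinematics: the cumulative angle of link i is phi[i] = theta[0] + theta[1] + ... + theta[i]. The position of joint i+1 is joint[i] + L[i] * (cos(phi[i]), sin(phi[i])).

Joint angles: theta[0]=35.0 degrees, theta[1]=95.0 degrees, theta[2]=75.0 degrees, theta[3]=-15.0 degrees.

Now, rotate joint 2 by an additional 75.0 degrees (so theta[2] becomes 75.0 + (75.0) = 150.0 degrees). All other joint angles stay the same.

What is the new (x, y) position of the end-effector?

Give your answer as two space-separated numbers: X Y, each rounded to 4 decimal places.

joint[0] = (0.0000, 0.0000)  (base)
link 0: phi[0] = 35 = 35 deg
  cos(35 deg) = 0.8192, sin(35 deg) = 0.5736
  joint[1] = (0.0000, 0.0000) + 7.7 * (0.8192, 0.5736) = (0.0000 + 6.3075, 0.0000 + 4.4165) = (6.3075, 4.4165)
link 1: phi[1] = 35 + 95 = 130 deg
  cos(130 deg) = -0.6428, sin(130 deg) = 0.7660
  joint[2] = (6.3075, 4.4165) + 7.1 * (-0.6428, 0.7660) = (6.3075 + -4.5638, 4.4165 + 5.4389) = (1.7437, 9.8555)
link 2: phi[2] = 35 + 95 + 150 = 280 deg
  cos(280 deg) = 0.1736, sin(280 deg) = -0.9848
  joint[3] = (1.7437, 9.8555) + 3 * (0.1736, -0.9848) = (1.7437 + 0.5209, 9.8555 + -2.9544) = (2.2646, 6.9010)
link 3: phi[3] = 35 + 95 + 150 + -15 = 265 deg
  cos(265 deg) = -0.0872, sin(265 deg) = -0.9962
  joint[4] = (2.2646, 6.9010) + 3.9 * (-0.0872, -0.9962) = (2.2646 + -0.3399, 6.9010 + -3.8852) = (1.9247, 3.0159)
End effector: (1.9247, 3.0159)

Answer: 1.9247 3.0159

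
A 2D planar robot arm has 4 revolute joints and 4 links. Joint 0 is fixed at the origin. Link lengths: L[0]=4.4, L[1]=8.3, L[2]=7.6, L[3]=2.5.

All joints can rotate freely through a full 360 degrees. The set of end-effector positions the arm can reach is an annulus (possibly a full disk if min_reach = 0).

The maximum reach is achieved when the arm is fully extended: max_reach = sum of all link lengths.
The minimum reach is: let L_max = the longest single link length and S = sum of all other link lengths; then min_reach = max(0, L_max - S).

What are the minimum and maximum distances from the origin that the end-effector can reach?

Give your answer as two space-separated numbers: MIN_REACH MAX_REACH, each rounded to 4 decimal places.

Link lengths: [4.4, 8.3, 7.6, 2.5]
max_reach = 4.4 + 8.3 + 7.6 + 2.5 = 22.8
L_max = max([4.4, 8.3, 7.6, 2.5]) = 8.3
S (sum of others) = 22.8 - 8.3 = 14.5
min_reach = max(0, 8.3 - 14.5) = max(0, -6.2) = 0

Answer: 0.0000 22.8000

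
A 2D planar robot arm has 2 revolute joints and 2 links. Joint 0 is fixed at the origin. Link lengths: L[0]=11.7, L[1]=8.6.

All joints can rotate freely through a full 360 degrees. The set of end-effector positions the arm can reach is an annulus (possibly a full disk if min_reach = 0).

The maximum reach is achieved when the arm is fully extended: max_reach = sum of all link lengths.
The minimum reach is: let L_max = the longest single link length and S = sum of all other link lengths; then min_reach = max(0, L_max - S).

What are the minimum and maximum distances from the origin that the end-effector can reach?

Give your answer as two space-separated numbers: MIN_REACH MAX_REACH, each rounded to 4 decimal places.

Link lengths: [11.7, 8.6]
max_reach = 11.7 + 8.6 = 20.3
L_max = max([11.7, 8.6]) = 11.7
S (sum of others) = 20.3 - 11.7 = 8.6
min_reach = max(0, 11.7 - 8.6) = max(0, 3.1) = 3.1

Answer: 3.1000 20.3000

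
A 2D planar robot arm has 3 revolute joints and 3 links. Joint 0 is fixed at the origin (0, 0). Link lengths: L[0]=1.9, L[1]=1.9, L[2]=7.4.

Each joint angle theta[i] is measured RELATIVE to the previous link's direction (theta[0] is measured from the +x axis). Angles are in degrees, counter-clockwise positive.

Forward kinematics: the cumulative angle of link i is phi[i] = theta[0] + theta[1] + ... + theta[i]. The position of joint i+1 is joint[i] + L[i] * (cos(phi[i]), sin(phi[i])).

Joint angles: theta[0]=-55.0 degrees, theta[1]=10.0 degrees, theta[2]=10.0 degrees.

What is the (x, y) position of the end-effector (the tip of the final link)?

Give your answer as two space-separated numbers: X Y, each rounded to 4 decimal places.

joint[0] = (0.0000, 0.0000)  (base)
link 0: phi[0] = -55 = -55 deg
  cos(-55 deg) = 0.5736, sin(-55 deg) = -0.8192
  joint[1] = (0.0000, 0.0000) + 1.9 * (0.5736, -0.8192) = (0.0000 + 1.0898, 0.0000 + -1.5564) = (1.0898, -1.5564)
link 1: phi[1] = -55 + 10 = -45 deg
  cos(-45 deg) = 0.7071, sin(-45 deg) = -0.7071
  joint[2] = (1.0898, -1.5564) + 1.9 * (0.7071, -0.7071) = (1.0898 + 1.3435, -1.5564 + -1.3435) = (2.4333, -2.8999)
link 2: phi[2] = -55 + 10 + 10 = -35 deg
  cos(-35 deg) = 0.8192, sin(-35 deg) = -0.5736
  joint[3] = (2.4333, -2.8999) + 7.4 * (0.8192, -0.5736) = (2.4333 + 6.0617, -2.8999 + -4.2445) = (8.4950, -7.1444)
End effector: (8.4950, -7.1444)

Answer: 8.4950 -7.1444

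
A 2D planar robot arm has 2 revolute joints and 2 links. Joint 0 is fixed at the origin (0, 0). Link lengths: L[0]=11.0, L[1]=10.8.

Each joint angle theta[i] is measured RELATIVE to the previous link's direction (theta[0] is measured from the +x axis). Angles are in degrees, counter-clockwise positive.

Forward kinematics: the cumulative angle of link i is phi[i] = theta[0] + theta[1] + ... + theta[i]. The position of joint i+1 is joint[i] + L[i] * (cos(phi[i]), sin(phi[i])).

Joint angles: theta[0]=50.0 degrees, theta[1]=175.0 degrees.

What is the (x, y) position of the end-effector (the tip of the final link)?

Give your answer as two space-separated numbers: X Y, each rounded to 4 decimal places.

Answer: -0.5661 0.7897

Derivation:
joint[0] = (0.0000, 0.0000)  (base)
link 0: phi[0] = 50 = 50 deg
  cos(50 deg) = 0.6428, sin(50 deg) = 0.7660
  joint[1] = (0.0000, 0.0000) + 11 * (0.6428, 0.7660) = (0.0000 + 7.0707, 0.0000 + 8.4265) = (7.0707, 8.4265)
link 1: phi[1] = 50 + 175 = 225 deg
  cos(225 deg) = -0.7071, sin(225 deg) = -0.7071
  joint[2] = (7.0707, 8.4265) + 10.8 * (-0.7071, -0.7071) = (7.0707 + -7.6368, 8.4265 + -7.6368) = (-0.5661, 0.7897)
End effector: (-0.5661, 0.7897)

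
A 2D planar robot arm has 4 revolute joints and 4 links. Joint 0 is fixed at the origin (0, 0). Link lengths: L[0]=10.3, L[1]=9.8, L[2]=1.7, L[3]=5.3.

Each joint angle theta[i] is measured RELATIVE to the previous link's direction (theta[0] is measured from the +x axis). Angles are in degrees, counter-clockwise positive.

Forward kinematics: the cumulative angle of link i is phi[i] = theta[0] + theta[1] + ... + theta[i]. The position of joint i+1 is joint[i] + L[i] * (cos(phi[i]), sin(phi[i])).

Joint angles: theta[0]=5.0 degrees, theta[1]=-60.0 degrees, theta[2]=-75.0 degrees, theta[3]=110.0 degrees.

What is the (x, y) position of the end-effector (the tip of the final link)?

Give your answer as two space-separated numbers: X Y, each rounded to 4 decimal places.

joint[0] = (0.0000, 0.0000)  (base)
link 0: phi[0] = 5 = 5 deg
  cos(5 deg) = 0.9962, sin(5 deg) = 0.0872
  joint[1] = (0.0000, 0.0000) + 10.3 * (0.9962, 0.0872) = (0.0000 + 10.2608, 0.0000 + 0.8977) = (10.2608, 0.8977)
link 1: phi[1] = 5 + -60 = -55 deg
  cos(-55 deg) = 0.5736, sin(-55 deg) = -0.8192
  joint[2] = (10.2608, 0.8977) + 9.8 * (0.5736, -0.8192) = (10.2608 + 5.6210, 0.8977 + -8.0277) = (15.8819, -7.1300)
link 2: phi[2] = 5 + -60 + -75 = -130 deg
  cos(-130 deg) = -0.6428, sin(-130 deg) = -0.7660
  joint[3] = (15.8819, -7.1300) + 1.7 * (-0.6428, -0.7660) = (15.8819 + -1.0927, -7.1300 + -1.3023) = (14.7891, -8.4323)
link 3: phi[3] = 5 + -60 + -75 + 110 = -20 deg
  cos(-20 deg) = 0.9397, sin(-20 deg) = -0.3420
  joint[4] = (14.7891, -8.4323) + 5.3 * (0.9397, -0.3420) = (14.7891 + 4.9804, -8.4323 + -1.8127) = (19.7695, -10.2450)
End effector: (19.7695, -10.2450)

Answer: 19.7695 -10.2450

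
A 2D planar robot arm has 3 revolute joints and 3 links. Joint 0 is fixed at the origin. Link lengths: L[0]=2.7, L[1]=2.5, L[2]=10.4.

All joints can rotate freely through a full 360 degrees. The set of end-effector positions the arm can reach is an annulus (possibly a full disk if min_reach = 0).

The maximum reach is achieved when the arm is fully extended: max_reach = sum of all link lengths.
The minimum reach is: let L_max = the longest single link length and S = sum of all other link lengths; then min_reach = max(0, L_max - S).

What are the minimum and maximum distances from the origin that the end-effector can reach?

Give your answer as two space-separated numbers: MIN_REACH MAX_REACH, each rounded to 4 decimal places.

Link lengths: [2.7, 2.5, 10.4]
max_reach = 2.7 + 2.5 + 10.4 = 15.6
L_max = max([2.7, 2.5, 10.4]) = 10.4
S (sum of others) = 15.6 - 10.4 = 5.2
min_reach = max(0, 10.4 - 5.2) = max(0, 5.2) = 5.2

Answer: 5.2000 15.6000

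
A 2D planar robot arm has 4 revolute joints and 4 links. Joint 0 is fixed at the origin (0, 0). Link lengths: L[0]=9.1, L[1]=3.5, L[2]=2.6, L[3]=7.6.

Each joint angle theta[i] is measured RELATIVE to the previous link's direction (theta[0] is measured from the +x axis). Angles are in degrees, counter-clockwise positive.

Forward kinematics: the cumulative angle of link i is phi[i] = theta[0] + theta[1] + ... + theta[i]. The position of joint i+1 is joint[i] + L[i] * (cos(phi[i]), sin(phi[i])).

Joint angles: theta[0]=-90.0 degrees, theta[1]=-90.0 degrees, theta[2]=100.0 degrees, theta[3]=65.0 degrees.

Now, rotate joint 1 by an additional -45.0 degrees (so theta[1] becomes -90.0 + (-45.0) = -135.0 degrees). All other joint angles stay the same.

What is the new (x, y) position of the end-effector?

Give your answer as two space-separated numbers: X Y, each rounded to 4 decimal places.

joint[0] = (0.0000, 0.0000)  (base)
link 0: phi[0] = -90 = -90 deg
  cos(-90 deg) = 0.0000, sin(-90 deg) = -1.0000
  joint[1] = (0.0000, 0.0000) + 9.1 * (0.0000, -1.0000) = (0.0000 + 0.0000, 0.0000 + -9.1000) = (0.0000, -9.1000)
link 1: phi[1] = -90 + -135 = -225 deg
  cos(-225 deg) = -0.7071, sin(-225 deg) = 0.7071
  joint[2] = (0.0000, -9.1000) + 3.5 * (-0.7071, 0.7071) = (0.0000 + -2.4749, -9.1000 + 2.4749) = (-2.4749, -6.6251)
link 2: phi[2] = -90 + -135 + 100 = -125 deg
  cos(-125 deg) = -0.5736, sin(-125 deg) = -0.8192
  joint[3] = (-2.4749, -6.6251) + 2.6 * (-0.5736, -0.8192) = (-2.4749 + -1.4913, -6.6251 + -2.1298) = (-3.9662, -8.7549)
link 3: phi[3] = -90 + -135 + 100 + 65 = -60 deg
  cos(-60 deg) = 0.5000, sin(-60 deg) = -0.8660
  joint[4] = (-3.9662, -8.7549) + 7.6 * (0.5000, -0.8660) = (-3.9662 + 3.8000, -8.7549 + -6.5818) = (-0.1662, -15.3367)
End effector: (-0.1662, -15.3367)

Answer: -0.1662 -15.3367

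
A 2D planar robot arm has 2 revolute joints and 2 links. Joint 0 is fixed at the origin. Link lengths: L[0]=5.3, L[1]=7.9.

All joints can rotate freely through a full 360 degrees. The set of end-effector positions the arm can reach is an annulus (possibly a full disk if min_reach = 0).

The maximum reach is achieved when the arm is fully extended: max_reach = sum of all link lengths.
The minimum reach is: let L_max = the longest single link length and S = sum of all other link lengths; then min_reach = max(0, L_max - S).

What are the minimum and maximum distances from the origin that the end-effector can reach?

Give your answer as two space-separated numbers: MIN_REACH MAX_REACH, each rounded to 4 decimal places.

Link lengths: [5.3, 7.9]
max_reach = 5.3 + 7.9 = 13.2
L_max = max([5.3, 7.9]) = 7.9
S (sum of others) = 13.2 - 7.9 = 5.3
min_reach = max(0, 7.9 - 5.3) = max(0, 2.6) = 2.6

Answer: 2.6000 13.2000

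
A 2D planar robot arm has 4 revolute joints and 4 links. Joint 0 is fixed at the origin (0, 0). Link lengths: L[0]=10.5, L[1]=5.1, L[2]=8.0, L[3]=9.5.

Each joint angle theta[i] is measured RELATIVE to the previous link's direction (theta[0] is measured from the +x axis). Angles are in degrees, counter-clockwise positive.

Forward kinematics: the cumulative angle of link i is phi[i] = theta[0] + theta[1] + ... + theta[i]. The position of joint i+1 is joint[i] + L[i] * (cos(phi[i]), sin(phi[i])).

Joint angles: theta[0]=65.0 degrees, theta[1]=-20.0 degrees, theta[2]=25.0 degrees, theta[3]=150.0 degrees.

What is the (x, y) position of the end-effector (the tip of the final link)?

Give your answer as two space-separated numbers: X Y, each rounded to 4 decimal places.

joint[0] = (0.0000, 0.0000)  (base)
link 0: phi[0] = 65 = 65 deg
  cos(65 deg) = 0.4226, sin(65 deg) = 0.9063
  joint[1] = (0.0000, 0.0000) + 10.5 * (0.4226, 0.9063) = (0.0000 + 4.4375, 0.0000 + 9.5162) = (4.4375, 9.5162)
link 1: phi[1] = 65 + -20 = 45 deg
  cos(45 deg) = 0.7071, sin(45 deg) = 0.7071
  joint[2] = (4.4375, 9.5162) + 5.1 * (0.7071, 0.7071) = (4.4375 + 3.6062, 9.5162 + 3.6062) = (8.0437, 13.1225)
link 2: phi[2] = 65 + -20 + 25 = 70 deg
  cos(70 deg) = 0.3420, sin(70 deg) = 0.9397
  joint[3] = (8.0437, 13.1225) + 8 * (0.3420, 0.9397) = (8.0437 + 2.7362, 13.1225 + 7.5175) = (10.7799, 20.6400)
link 3: phi[3] = 65 + -20 + 25 + 150 = 220 deg
  cos(220 deg) = -0.7660, sin(220 deg) = -0.6428
  joint[4] = (10.7799, 20.6400) + 9.5 * (-0.7660, -0.6428) = (10.7799 + -7.2774, 20.6400 + -6.1065) = (3.5025, 14.5335)
End effector: (3.5025, 14.5335)

Answer: 3.5025 14.5335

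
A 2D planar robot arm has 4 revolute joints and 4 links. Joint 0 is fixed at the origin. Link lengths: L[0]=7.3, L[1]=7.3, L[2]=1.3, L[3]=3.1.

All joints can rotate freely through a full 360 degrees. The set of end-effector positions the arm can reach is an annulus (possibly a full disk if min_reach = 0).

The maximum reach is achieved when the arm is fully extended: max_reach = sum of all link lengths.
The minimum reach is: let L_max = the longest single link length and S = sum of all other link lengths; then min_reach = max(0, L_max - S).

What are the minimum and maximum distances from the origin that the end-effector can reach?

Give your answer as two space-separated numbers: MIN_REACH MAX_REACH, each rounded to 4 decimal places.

Answer: 0.0000 19.0000

Derivation:
Link lengths: [7.3, 7.3, 1.3, 3.1]
max_reach = 7.3 + 7.3 + 1.3 + 3.1 = 19
L_max = max([7.3, 7.3, 1.3, 3.1]) = 7.3
S (sum of others) = 19 - 7.3 = 11.7
min_reach = max(0, 7.3 - 11.7) = max(0, -4.4) = 0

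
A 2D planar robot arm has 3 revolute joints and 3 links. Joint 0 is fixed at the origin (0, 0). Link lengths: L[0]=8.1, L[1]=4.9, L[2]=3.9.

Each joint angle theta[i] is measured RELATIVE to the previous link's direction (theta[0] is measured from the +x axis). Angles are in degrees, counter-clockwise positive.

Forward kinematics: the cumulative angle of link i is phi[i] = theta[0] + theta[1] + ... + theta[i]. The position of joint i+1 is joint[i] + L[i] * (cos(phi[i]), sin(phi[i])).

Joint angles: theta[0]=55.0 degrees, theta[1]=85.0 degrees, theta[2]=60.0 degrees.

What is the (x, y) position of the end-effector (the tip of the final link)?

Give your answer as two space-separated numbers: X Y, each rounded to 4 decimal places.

joint[0] = (0.0000, 0.0000)  (base)
link 0: phi[0] = 55 = 55 deg
  cos(55 deg) = 0.5736, sin(55 deg) = 0.8192
  joint[1] = (0.0000, 0.0000) + 8.1 * (0.5736, 0.8192) = (0.0000 + 4.6460, 0.0000 + 6.6351) = (4.6460, 6.6351)
link 1: phi[1] = 55 + 85 = 140 deg
  cos(140 deg) = -0.7660, sin(140 deg) = 0.6428
  joint[2] = (4.6460, 6.6351) + 4.9 * (-0.7660, 0.6428) = (4.6460 + -3.7536, 6.6351 + 3.1497) = (0.8924, 9.7848)
link 2: phi[2] = 55 + 85 + 60 = 200 deg
  cos(200 deg) = -0.9397, sin(200 deg) = -0.3420
  joint[3] = (0.8924, 9.7848) + 3.9 * (-0.9397, -0.3420) = (0.8924 + -3.6648, 9.7848 + -1.3339) = (-2.7724, 8.4509)
End effector: (-2.7724, 8.4509)

Answer: -2.7724 8.4509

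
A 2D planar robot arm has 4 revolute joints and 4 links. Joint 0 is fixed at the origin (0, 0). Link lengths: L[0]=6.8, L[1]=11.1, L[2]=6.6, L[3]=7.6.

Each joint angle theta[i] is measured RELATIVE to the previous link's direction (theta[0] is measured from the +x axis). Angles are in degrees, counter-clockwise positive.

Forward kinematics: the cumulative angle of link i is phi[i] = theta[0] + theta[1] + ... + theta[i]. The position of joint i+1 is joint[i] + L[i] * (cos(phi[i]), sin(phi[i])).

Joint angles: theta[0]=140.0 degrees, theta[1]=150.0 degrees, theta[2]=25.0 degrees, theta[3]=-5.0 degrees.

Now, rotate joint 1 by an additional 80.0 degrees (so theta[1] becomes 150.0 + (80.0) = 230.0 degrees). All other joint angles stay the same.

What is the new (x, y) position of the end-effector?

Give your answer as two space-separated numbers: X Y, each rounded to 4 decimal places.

Answer: 17.7105 13.8841

Derivation:
joint[0] = (0.0000, 0.0000)  (base)
link 0: phi[0] = 140 = 140 deg
  cos(140 deg) = -0.7660, sin(140 deg) = 0.6428
  joint[1] = (0.0000, 0.0000) + 6.8 * (-0.7660, 0.6428) = (0.0000 + -5.2091, 0.0000 + 4.3710) = (-5.2091, 4.3710)
link 1: phi[1] = 140 + 230 = 370 deg
  cos(370 deg) = 0.9848, sin(370 deg) = 0.1736
  joint[2] = (-5.2091, 4.3710) + 11.1 * (0.9848, 0.1736) = (-5.2091 + 10.9314, 4.3710 + 1.9275) = (5.7223, 6.2985)
link 2: phi[2] = 140 + 230 + 25 = 395 deg
  cos(395 deg) = 0.8192, sin(395 deg) = 0.5736
  joint[3] = (5.7223, 6.2985) + 6.6 * (0.8192, 0.5736) = (5.7223 + 5.4064, 6.2985 + 3.7856) = (11.1287, 10.0841)
link 3: phi[3] = 140 + 230 + 25 + -5 = 390 deg
  cos(390 deg) = 0.8660, sin(390 deg) = 0.5000
  joint[4] = (11.1287, 10.0841) + 7.6 * (0.8660, 0.5000) = (11.1287 + 6.5818, 10.0841 + 3.8000) = (17.7105, 13.8841)
End effector: (17.7105, 13.8841)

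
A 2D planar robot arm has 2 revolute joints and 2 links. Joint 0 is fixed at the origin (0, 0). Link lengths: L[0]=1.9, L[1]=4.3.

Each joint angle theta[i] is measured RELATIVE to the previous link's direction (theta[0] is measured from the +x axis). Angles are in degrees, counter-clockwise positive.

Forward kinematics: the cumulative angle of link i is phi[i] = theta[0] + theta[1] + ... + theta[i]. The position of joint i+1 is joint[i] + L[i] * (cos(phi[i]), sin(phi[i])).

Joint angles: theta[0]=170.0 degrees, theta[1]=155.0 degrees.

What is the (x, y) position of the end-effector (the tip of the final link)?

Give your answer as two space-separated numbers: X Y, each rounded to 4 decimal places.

joint[0] = (0.0000, 0.0000)  (base)
link 0: phi[0] = 170 = 170 deg
  cos(170 deg) = -0.9848, sin(170 deg) = 0.1736
  joint[1] = (0.0000, 0.0000) + 1.9 * (-0.9848, 0.1736) = (0.0000 + -1.8711, 0.0000 + 0.3299) = (-1.8711, 0.3299)
link 1: phi[1] = 170 + 155 = 325 deg
  cos(325 deg) = 0.8192, sin(325 deg) = -0.5736
  joint[2] = (-1.8711, 0.3299) + 4.3 * (0.8192, -0.5736) = (-1.8711 + 3.5224, 0.3299 + -2.4664) = (1.6512, -2.1364)
End effector: (1.6512, -2.1364)

Answer: 1.6512 -2.1364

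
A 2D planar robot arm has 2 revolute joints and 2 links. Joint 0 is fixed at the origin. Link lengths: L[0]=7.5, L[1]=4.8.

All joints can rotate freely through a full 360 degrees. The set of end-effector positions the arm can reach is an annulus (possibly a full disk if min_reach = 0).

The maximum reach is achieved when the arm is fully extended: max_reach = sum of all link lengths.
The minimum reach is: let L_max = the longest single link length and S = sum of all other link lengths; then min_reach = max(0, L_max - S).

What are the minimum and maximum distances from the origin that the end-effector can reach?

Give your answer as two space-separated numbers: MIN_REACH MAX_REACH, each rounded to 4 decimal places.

Answer: 2.7000 12.3000

Derivation:
Link lengths: [7.5, 4.8]
max_reach = 7.5 + 4.8 = 12.3
L_max = max([7.5, 4.8]) = 7.5
S (sum of others) = 12.3 - 7.5 = 4.8
min_reach = max(0, 7.5 - 4.8) = max(0, 2.7) = 2.7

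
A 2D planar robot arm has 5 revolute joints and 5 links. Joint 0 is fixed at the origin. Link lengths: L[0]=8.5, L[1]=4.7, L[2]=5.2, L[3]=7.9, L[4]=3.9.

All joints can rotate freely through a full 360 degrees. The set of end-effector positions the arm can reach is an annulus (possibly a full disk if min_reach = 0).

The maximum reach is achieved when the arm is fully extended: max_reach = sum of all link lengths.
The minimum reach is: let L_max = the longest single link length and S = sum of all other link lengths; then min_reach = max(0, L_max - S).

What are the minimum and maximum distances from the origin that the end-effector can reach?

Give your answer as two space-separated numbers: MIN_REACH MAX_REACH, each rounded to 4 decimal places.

Link lengths: [8.5, 4.7, 5.2, 7.9, 3.9]
max_reach = 8.5 + 4.7 + 5.2 + 7.9 + 3.9 = 30.2
L_max = max([8.5, 4.7, 5.2, 7.9, 3.9]) = 8.5
S (sum of others) = 30.2 - 8.5 = 21.7
min_reach = max(0, 8.5 - 21.7) = max(0, -13.2) = 0

Answer: 0.0000 30.2000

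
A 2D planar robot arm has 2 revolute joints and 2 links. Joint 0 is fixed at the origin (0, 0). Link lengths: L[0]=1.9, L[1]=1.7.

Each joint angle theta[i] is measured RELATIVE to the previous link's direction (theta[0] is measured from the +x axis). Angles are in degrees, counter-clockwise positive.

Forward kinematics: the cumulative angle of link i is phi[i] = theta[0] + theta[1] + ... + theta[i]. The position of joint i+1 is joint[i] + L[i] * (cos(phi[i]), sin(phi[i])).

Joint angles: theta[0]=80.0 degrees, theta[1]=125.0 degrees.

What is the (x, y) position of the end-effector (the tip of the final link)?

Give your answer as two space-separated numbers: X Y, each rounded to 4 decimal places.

joint[0] = (0.0000, 0.0000)  (base)
link 0: phi[0] = 80 = 80 deg
  cos(80 deg) = 0.1736, sin(80 deg) = 0.9848
  joint[1] = (0.0000, 0.0000) + 1.9 * (0.1736, 0.9848) = (0.0000 + 0.3299, 0.0000 + 1.8711) = (0.3299, 1.8711)
link 1: phi[1] = 80 + 125 = 205 deg
  cos(205 deg) = -0.9063, sin(205 deg) = -0.4226
  joint[2] = (0.3299, 1.8711) + 1.7 * (-0.9063, -0.4226) = (0.3299 + -1.5407, 1.8711 + -0.7185) = (-1.2108, 1.1527)
End effector: (-1.2108, 1.1527)

Answer: -1.2108 1.1527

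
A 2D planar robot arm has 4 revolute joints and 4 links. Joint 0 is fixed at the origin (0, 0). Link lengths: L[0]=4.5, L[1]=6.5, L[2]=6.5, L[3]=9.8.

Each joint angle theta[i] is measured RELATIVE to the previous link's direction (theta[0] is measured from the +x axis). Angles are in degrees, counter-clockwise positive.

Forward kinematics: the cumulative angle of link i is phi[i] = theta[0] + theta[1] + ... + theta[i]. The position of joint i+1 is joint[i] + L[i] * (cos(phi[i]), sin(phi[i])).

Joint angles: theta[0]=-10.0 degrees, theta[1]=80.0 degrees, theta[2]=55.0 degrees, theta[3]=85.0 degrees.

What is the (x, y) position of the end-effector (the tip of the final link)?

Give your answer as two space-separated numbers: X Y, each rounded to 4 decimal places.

Answer: -5.5605 5.7511

Derivation:
joint[0] = (0.0000, 0.0000)  (base)
link 0: phi[0] = -10 = -10 deg
  cos(-10 deg) = 0.9848, sin(-10 deg) = -0.1736
  joint[1] = (0.0000, 0.0000) + 4.5 * (0.9848, -0.1736) = (0.0000 + 4.4316, 0.0000 + -0.7814) = (4.4316, -0.7814)
link 1: phi[1] = -10 + 80 = 70 deg
  cos(70 deg) = 0.3420, sin(70 deg) = 0.9397
  joint[2] = (4.4316, -0.7814) + 6.5 * (0.3420, 0.9397) = (4.4316 + 2.2231, -0.7814 + 6.1080) = (6.6548, 5.3266)
link 2: phi[2] = -10 + 80 + 55 = 125 deg
  cos(125 deg) = -0.5736, sin(125 deg) = 0.8192
  joint[3] = (6.6548, 5.3266) + 6.5 * (-0.5736, 0.8192) = (6.6548 + -3.7282, 5.3266 + 5.3245) = (2.9265, 10.6511)
link 3: phi[3] = -10 + 80 + 55 + 85 = 210 deg
  cos(210 deg) = -0.8660, sin(210 deg) = -0.5000
  joint[4] = (2.9265, 10.6511) + 9.8 * (-0.8660, -0.5000) = (2.9265 + -8.4870, 10.6511 + -4.9000) = (-5.5605, 5.7511)
End effector: (-5.5605, 5.7511)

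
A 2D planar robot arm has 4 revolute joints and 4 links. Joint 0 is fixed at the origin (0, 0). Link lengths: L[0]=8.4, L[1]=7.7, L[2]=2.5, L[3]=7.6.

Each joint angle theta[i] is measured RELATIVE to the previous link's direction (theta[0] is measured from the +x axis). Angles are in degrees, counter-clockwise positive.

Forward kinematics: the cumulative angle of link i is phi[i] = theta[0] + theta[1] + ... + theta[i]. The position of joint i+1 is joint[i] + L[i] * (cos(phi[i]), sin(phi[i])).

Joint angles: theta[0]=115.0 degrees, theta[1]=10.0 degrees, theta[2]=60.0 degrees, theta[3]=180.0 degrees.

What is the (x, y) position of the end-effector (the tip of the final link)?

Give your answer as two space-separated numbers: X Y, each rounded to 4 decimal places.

joint[0] = (0.0000, 0.0000)  (base)
link 0: phi[0] = 115 = 115 deg
  cos(115 deg) = -0.4226, sin(115 deg) = 0.9063
  joint[1] = (0.0000, 0.0000) + 8.4 * (-0.4226, 0.9063) = (0.0000 + -3.5500, 0.0000 + 7.6130) = (-3.5500, 7.6130)
link 1: phi[1] = 115 + 10 = 125 deg
  cos(125 deg) = -0.5736, sin(125 deg) = 0.8192
  joint[2] = (-3.5500, 7.6130) + 7.7 * (-0.5736, 0.8192) = (-3.5500 + -4.4165, 7.6130 + 6.3075) = (-7.9665, 13.9205)
link 2: phi[2] = 115 + 10 + 60 = 185 deg
  cos(185 deg) = -0.9962, sin(185 deg) = -0.0872
  joint[3] = (-7.9665, 13.9205) + 2.5 * (-0.9962, -0.0872) = (-7.9665 + -2.4905, 13.9205 + -0.2179) = (-10.4570, 13.7026)
link 3: phi[3] = 115 + 10 + 60 + 180 = 365 deg
  cos(365 deg) = 0.9962, sin(365 deg) = 0.0872
  joint[4] = (-10.4570, 13.7026) + 7.6 * (0.9962, 0.0872) = (-10.4570 + 7.5711, 13.7026 + 0.6624) = (-2.8859, 14.3650)
End effector: (-2.8859, 14.3650)

Answer: -2.8859 14.3650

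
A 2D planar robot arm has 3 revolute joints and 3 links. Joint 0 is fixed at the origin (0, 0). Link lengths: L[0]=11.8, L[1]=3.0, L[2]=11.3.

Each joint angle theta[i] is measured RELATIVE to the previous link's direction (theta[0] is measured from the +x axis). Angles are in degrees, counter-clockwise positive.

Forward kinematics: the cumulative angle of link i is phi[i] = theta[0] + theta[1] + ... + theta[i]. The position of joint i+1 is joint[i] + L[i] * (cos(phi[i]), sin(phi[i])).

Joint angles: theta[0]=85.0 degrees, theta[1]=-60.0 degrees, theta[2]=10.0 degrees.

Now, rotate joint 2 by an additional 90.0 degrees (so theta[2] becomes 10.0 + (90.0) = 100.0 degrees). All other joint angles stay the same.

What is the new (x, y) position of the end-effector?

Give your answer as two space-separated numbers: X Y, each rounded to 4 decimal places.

joint[0] = (0.0000, 0.0000)  (base)
link 0: phi[0] = 85 = 85 deg
  cos(85 deg) = 0.0872, sin(85 deg) = 0.9962
  joint[1] = (0.0000, 0.0000) + 11.8 * (0.0872, 0.9962) = (0.0000 + 1.0284, 0.0000 + 11.7551) = (1.0284, 11.7551)
link 1: phi[1] = 85 + -60 = 25 deg
  cos(25 deg) = 0.9063, sin(25 deg) = 0.4226
  joint[2] = (1.0284, 11.7551) + 3 * (0.9063, 0.4226) = (1.0284 + 2.7189, 11.7551 + 1.2679) = (3.7474, 13.0230)
link 2: phi[2] = 85 + -60 + 100 = 125 deg
  cos(125 deg) = -0.5736, sin(125 deg) = 0.8192
  joint[3] = (3.7474, 13.0230) + 11.3 * (-0.5736, 0.8192) = (3.7474 + -6.4814, 13.0230 + 9.2564) = (-2.7341, 22.2794)
End effector: (-2.7341, 22.2794)

Answer: -2.7341 22.2794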